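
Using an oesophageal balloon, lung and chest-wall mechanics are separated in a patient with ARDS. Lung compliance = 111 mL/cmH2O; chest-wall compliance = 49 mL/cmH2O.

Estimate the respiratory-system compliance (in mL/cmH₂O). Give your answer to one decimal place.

Lung and chest wall are elastances in series: 1/Crs = 1/CL + 1/Ccw.
1/Crs = 1/111 + 1/49 = 0.02942.
Crs = 33.99 mL/cmH2O.

34.0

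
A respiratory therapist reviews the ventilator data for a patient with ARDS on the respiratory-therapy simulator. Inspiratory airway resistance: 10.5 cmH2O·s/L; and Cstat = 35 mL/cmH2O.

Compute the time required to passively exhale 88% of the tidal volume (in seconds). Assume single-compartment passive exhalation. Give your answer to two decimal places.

τ = R × C = 10.5 × 35 mL/cmH2O = 10.5 × 0.035 L/cmH2O = 0.3675 s.
Exhaled fraction f = 1 − e^(−t/τ) → t = −τ·ln(1 − f) = −0.3675·ln(0.12) = 0.7792 s.

0.78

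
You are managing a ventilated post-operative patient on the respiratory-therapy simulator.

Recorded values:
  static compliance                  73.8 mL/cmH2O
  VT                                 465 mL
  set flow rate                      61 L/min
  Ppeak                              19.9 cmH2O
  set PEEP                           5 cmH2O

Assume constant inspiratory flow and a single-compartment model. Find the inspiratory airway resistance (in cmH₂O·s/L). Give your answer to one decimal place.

8.5

Flow: 61 L/min ÷ 60 = 1.0167 L/s.
Equation of motion (constant flow): PIP = Vt/C + R·V̇ + PEEP.
R·V̇ = PIP − Vt/C − PEEP = 19.9 − 465/73.8 − 5 = 19.9 − 6.301 − 5 = 8.599 cmH2O.
R = 8.599 / 1.0167 = 8.458 cmH2O·s/L.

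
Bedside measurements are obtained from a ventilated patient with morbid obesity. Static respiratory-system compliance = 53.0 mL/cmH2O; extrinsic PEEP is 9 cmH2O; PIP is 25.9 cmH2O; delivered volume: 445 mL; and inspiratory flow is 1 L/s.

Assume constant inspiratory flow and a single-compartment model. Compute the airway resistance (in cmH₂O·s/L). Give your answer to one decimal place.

Equation of motion (constant flow): PIP = Vt/C + R·V̇ + PEEP.
R·V̇ = PIP − Vt/C − PEEP = 25.9 − 445/53.0 − 9 = 25.9 − 8.396 − 9 = 8.504 cmH2O.
R = 8.504 / 1 = 8.504 cmH2O·s/L.

8.5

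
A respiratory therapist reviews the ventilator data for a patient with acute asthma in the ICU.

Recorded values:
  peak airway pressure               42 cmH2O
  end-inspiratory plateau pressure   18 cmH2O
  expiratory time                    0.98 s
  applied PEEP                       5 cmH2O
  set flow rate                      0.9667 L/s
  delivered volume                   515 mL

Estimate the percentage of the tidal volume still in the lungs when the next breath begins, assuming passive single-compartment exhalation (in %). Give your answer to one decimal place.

36.9

R = (PIP − Pplat)/V̇ = (42 − 18) / 0.9667 = 24.0/0.9667 = 24.827 cmH2O·s/L.
C = Vt/(Pplat − PEEP) = 515.0 / (18 − 5) = 515.0/13.0 = 39.615 mL/cmH2O.
τ = R × C = 24.827 × 0.03962 L/cmH2O = 0.9836 s.
Fraction remaining at end-expiration = e^(−Te/τ) = e^(−0.98/0.9836) = 0.3692 → 36.92%.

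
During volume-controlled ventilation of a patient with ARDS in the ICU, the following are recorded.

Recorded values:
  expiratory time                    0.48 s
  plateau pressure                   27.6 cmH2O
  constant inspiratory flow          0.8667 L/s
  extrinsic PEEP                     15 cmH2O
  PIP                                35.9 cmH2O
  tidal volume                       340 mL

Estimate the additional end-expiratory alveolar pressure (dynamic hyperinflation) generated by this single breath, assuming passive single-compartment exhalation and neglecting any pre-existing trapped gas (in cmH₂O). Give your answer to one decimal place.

R = (PIP − Pplat)/V̇ = (35.9 − 27.6) / 0.8667 = 8.3/0.8667 = 9.577 cmH2O·s/L.
C = Vt/(Pplat − PEEP) = 340.0 / (27.6 − 15) = 340.0/12.6 = 26.984 mL/cmH2O.
τ = R × C = 9.577 × 0.02698 L/cmH2O = 0.2584 s.
Fraction remaining = e^(−Te/τ) = e^(−0.48/0.2584) = 0.156; trapped volume = 340.0 × 0.156 = 53.04 mL.
Additional alveolar pressure from trapping ≈ V_trapped / C = 53.04 / 26.984 = 1.966 cmH2O.

2.0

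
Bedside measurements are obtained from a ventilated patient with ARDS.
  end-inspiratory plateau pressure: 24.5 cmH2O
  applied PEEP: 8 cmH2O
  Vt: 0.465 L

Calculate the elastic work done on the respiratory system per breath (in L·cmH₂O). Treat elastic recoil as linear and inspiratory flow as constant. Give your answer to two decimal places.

Elastic work ≈ ½ × (Pplat − PEEP) × Vt = 0.5 × (24.5 − 8) × 0.465 L = 0.5 × 16.5 × 0.465 = 3.836 L·cmH2O.

3.84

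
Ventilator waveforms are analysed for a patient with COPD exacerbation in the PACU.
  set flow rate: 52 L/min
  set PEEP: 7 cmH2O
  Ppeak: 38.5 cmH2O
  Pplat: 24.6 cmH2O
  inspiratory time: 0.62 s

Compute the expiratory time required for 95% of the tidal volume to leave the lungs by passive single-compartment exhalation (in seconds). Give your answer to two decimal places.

Flow: 52 L/min ÷ 60 = 0.8667 L/s.
Vt = flow × Ti = 0.8667 L/s × 0.62 s × 1000 mL/L = 537.35 mL.
R = (PIP − Pplat)/V̇ = (38.5 − 24.6) / 0.8667 = 13.9/0.8667 = 16.038 cmH2O·s/L.
C = Vt/(Pplat − PEEP) = 537.35 / (24.6 − 7) = 537.35/17.6 = 30.531 mL/cmH2O.
τ = R × C = 16.038 × 0.03053 L/cmH2O = 0.4896 s.
t = −τ·ln(1 − 0.95) = −0.4896·ln(0.05) = 1.467 s.

1.47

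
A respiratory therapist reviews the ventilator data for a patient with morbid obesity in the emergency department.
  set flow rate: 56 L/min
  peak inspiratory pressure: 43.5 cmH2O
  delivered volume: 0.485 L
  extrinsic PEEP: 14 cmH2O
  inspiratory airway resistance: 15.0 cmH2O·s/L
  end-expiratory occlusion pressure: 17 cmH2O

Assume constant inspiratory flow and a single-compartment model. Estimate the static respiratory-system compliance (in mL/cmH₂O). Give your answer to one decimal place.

38.8

Flow: 56 L/min ÷ 60 = 0.9333 L/s.
Total PEEP = 17 cmH2O (set 14 + intrinsic 3); this is the baseline alveolar pressure.
Equation of motion (constant flow): PIP = Vt/C + R·V̇ + PEEP.
Vt/C = PIP − R·V̇ − PEEP = 43.5 − 15.0×0.9333 − 17 = 43.5 − 14.0 − 17 = 12.5 cmH2O.
C = Vt / 12.5 = 485 / 12.5 = 38.8 mL/cmH2O.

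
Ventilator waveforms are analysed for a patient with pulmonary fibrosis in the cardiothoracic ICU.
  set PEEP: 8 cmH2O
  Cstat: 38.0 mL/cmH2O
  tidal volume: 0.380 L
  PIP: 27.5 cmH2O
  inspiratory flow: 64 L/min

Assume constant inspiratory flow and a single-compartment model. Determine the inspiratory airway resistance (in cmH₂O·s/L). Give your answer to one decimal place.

Flow: 64 L/min ÷ 60 = 1.0667 L/s.
Equation of motion (constant flow): PIP = Vt/C + R·V̇ + PEEP.
R·V̇ = PIP − Vt/C − PEEP = 27.5 − 380/38.0 − 8 = 27.5 − 10.0 − 8 = 9.5 cmH2O.
R = 9.5 / 1.0667 = 8.906 cmH2O·s/L.

8.9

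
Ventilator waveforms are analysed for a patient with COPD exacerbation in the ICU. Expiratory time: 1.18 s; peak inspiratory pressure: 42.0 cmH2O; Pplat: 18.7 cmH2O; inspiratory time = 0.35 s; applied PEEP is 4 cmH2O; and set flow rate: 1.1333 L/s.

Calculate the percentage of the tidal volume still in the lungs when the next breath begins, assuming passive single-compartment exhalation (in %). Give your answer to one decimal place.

Vt = flow × Ti = 1.1333 L/s × 0.35 s × 1000 mL/L = 396.66 mL.
R = (PIP − Pplat)/V̇ = (42.0 − 18.7) / 1.1333 = 23.3/1.1333 = 20.559 cmH2O·s/L.
C = Vt/(Pplat − PEEP) = 396.66 / (18.7 − 4) = 396.66/14.7 = 26.984 mL/cmH2O.
τ = R × C = 20.559 × 0.02698 L/cmH2O = 0.5547 s.
Fraction remaining at end-expiration = e^(−Te/τ) = e^(−1.18/0.5547) = 0.1192 → 11.92%.

11.9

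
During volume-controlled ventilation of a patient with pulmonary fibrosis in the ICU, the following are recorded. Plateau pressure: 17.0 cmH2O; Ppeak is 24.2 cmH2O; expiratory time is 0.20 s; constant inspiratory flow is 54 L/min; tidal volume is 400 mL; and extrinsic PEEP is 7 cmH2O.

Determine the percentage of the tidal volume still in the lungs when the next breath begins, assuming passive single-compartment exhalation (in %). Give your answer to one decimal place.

Flow: 54 L/min ÷ 60 = 0.9 L/s.
R = (PIP − Pplat)/V̇ = (24.2 − 17.0) / 0.9 = 7.2/0.9 = 8.0 cmH2O·s/L.
C = Vt/(Pplat − PEEP) = 400.0 / (17.0 − 7) = 400.0/10.0 = 40.0 mL/cmH2O.
τ = R × C = 8.0 × 0.04 L/cmH2O = 0.32 s.
Fraction remaining at end-expiration = e^(−Te/τ) = e^(−0.20/0.32) = 0.5353 → 53.53%.

53.5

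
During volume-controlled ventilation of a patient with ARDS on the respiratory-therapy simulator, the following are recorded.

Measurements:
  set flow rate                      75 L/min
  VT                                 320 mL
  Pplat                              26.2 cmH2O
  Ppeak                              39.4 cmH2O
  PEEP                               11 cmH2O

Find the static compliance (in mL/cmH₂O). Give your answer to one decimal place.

21.1

Cstat = Vt / (Pplat − PEEP) = 320 / (26.2 − 11) = 320 / 15.2 = 21.053 mL/cmH2O.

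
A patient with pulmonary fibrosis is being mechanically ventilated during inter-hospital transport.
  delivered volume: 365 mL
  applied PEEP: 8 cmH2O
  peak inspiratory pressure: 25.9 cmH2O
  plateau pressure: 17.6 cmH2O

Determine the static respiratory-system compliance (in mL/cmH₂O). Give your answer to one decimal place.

Cstat = Vt / (Pplat − PEEP) = 365 / (17.6 − 8) = 365 / 9.6 = 38.021 mL/cmH2O.

38.0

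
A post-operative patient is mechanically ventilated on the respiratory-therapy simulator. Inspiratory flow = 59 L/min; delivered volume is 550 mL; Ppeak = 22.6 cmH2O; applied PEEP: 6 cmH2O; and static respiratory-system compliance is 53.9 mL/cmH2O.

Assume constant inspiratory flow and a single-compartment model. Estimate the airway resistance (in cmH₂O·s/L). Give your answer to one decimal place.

6.5

Flow: 59 L/min ÷ 60 = 0.9833 L/s.
Equation of motion (constant flow): PIP = Vt/C + R·V̇ + PEEP.
R·V̇ = PIP − Vt/C − PEEP = 22.6 − 550/53.9 − 6 = 22.6 − 10.204 − 6 = 6.396 cmH2O.
R = 6.396 / 0.9833 = 6.505 cmH2O·s/L.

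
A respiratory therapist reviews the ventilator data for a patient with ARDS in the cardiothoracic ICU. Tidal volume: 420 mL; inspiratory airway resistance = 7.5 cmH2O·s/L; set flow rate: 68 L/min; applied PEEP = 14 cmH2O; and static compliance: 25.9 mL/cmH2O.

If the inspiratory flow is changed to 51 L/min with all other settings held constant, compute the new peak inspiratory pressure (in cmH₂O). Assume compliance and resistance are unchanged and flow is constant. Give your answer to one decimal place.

Flow: 68 L/min ÷ 60 = 1.1333 L/s.
New flow: 51 L/min ÷ 60 = 0.85 L/s.
PIP = Vt/C + R·V̇ + PEEP (constant-flow equation of motion).
Only the resistive term changes: ΔPIP = R × ΔV̇ = 7.5 × (0.85 − 1.1333) = 7.5 × -0.2833 = -2.125 cmH2O.
Original PIP = 420/25.9 + 7.5×1.1333 + 14 = 38.716 cmH2O; new PIP = 38.716 + (-2.125) = 36.591 cmH2O.

36.6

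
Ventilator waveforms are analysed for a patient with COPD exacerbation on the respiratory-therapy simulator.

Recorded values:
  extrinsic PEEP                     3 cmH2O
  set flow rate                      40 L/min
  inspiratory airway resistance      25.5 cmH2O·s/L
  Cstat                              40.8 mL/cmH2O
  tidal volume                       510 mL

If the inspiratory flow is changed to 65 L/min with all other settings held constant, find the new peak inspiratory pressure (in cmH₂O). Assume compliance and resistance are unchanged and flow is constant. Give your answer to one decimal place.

43.1

Flow: 40 L/min ÷ 60 = 0.6667 L/s.
New flow: 65 L/min ÷ 60 = 1.0833 L/s.
PIP = Vt/C + R·V̇ + PEEP (constant-flow equation of motion).
Only the resistive term changes: ΔPIP = R × ΔV̇ = 25.5 × (1.0833 − 0.6667) = 25.5 × 0.4166 = 10.623 cmH2O.
Original PIP = 510/40.8 + 25.5×0.6667 + 3 = 32.501 cmH2O; new PIP = 32.501 + (10.623) = 43.124 cmH2O.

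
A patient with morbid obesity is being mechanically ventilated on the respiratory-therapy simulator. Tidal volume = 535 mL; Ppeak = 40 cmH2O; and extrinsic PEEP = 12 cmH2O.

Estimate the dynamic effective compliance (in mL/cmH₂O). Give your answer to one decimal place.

Dynamic compliance = Vt / (PIP − PEEP) = 535 / (40 − 12) = 535 / 28.0 = 19.107 mL/cmH2O.

19.1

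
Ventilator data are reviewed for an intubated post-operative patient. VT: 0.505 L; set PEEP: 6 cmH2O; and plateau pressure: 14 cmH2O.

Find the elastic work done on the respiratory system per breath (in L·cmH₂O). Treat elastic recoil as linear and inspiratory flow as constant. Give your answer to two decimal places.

Elastic work ≈ ½ × (Pplat − PEEP) × Vt = 0.5 × (14 − 6) × 0.505 L = 0.5 × 8.0 × 0.505 = 2.02 L·cmH2O.

2.02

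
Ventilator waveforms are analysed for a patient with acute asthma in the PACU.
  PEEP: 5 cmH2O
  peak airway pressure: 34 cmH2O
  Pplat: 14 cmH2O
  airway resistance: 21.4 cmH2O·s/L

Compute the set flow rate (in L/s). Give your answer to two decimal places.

0.93

flow = (PIP − Pplat) / Raw = 20.0 / 21.4 = 0.9346 L/s.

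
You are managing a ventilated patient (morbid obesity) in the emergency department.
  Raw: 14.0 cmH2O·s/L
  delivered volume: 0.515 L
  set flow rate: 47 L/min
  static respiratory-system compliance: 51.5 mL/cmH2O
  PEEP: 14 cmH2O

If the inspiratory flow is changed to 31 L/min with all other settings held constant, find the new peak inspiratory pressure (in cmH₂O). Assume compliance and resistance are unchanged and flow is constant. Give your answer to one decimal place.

Flow: 47 L/min ÷ 60 = 0.7833 L/s.
New flow: 31 L/min ÷ 60 = 0.5167 L/s.
PIP = Vt/C + R·V̇ + PEEP (constant-flow equation of motion).
Only the resistive term changes: ΔPIP = R × ΔV̇ = 14.0 × (0.5167 − 0.7833) = 14.0 × -0.2666 = -3.732 cmH2O.
Original PIP = 515/51.5 + 14.0×0.7833 + 14 = 34.966 cmH2O; new PIP = 34.966 + (-3.732) = 31.234 cmH2O.

31.2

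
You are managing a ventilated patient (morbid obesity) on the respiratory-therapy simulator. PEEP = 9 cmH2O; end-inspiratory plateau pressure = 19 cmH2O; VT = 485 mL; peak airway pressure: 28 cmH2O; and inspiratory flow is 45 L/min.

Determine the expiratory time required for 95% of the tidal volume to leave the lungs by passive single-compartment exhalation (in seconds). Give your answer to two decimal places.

1.74

Flow: 45 L/min ÷ 60 = 0.75 L/s.
R = (PIP − Pplat)/V̇ = (28 − 19) / 0.75 = 9.0/0.75 = 12.0 cmH2O·s/L.
C = Vt/(Pplat − PEEP) = 485.0 / (19 − 9) = 485.0/10.0 = 48.5 mL/cmH2O.
τ = R × C = 12.0 × 0.0485 L/cmH2O = 0.582 s.
t = −τ·ln(1 − 0.95) = −0.582·ln(0.05) = 1.744 s.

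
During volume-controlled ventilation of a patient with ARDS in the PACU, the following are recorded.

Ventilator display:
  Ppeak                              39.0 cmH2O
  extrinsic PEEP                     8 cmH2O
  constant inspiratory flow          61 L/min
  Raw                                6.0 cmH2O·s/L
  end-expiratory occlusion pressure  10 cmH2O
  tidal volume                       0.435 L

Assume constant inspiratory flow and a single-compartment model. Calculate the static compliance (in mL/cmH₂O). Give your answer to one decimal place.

19.0

Flow: 61 L/min ÷ 60 = 1.0167 L/s.
Total PEEP = 10 cmH2O (set 8 + intrinsic 2); this is the baseline alveolar pressure.
Equation of motion (constant flow): PIP = Vt/C + R·V̇ + PEEP.
Vt/C = PIP − R·V̇ − PEEP = 39.0 − 6.0×1.0167 − 10 = 39.0 − 6.1 − 10 = 22.9 cmH2O.
C = Vt / 22.9 = 435 / 22.9 = 18.996 mL/cmH2O.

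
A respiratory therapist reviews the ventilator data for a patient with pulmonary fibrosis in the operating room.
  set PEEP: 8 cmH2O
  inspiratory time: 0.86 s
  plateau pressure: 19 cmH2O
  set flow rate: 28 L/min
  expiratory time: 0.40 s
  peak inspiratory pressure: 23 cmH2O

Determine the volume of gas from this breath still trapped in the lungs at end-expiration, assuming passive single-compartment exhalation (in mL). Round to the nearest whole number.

112

Flow: 28 L/min ÷ 60 = 0.4667 L/s.
Vt = flow × Ti = 0.4667 L/s × 0.86 s × 1000 mL/L = 401.36 mL.
R = (PIP − Pplat)/V̇ = (23 − 19) / 0.4667 = 4.0/0.4667 = 8.571 cmH2O·s/L.
C = Vt/(Pplat − PEEP) = 401.36 / (19 − 8) = 401.36/11.0 = 36.487 mL/cmH2O.
τ = R × C = 8.571 × 0.03649 L/cmH2O = 0.3128 s.
Fraction remaining = e^(−Te/τ) = e^(−0.40/0.3128) = 0.2784.
Trapped volume = 401.36 × 0.2784 = 111.74 mL.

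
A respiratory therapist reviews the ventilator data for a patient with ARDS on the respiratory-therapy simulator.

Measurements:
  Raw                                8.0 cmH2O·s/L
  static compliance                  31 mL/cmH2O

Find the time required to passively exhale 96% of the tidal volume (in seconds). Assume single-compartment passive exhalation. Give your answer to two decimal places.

τ = R × C = 8.0 × 31 mL/cmH2O = 8.0 × 0.031 L/cmH2O = 0.248 s.
Exhaled fraction f = 1 − e^(−t/τ) → t = −τ·ln(1 − f) = −0.248·ln(0.04) = 0.7983 s.

0.80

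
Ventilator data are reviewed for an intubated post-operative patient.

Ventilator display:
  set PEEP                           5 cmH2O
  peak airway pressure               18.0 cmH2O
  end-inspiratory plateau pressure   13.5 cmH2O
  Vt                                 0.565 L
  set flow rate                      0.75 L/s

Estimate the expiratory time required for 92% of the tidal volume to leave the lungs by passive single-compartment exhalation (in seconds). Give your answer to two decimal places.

1.01

R = (PIP − Pplat)/V̇ = (18.0 − 13.5) / 0.75 = 4.5/0.75 = 6.0 cmH2O·s/L.
C = Vt/(Pplat − PEEP) = 565.0 / (13.5 − 5) = 565.0/8.5 = 66.471 mL/cmH2O.
τ = R × C = 6.0 × 0.06647 L/cmH2O = 0.3988 s.
t = −τ·ln(1 − 0.92) = −0.3988·ln(0.08) = 1.007 s.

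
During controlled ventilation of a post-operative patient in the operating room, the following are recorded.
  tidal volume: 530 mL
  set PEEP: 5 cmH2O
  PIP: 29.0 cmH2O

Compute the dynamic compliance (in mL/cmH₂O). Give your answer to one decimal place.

22.1

Dynamic compliance = Vt / (PIP − PEEP) = 530 / (29.0 − 5) = 530 / 24.0 = 22.083 mL/cmH2O.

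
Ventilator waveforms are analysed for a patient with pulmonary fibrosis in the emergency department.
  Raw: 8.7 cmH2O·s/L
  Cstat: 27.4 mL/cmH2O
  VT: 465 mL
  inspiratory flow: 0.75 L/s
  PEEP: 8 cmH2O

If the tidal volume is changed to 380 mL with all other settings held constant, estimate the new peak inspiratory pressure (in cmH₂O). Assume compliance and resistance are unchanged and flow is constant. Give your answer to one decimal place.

28.4

PIP = Vt/C + R·V̇ + PEEP (constant-flow equation of motion).
Only the elastic term changes: ΔPIP = ΔVt / C = (380 − 465) / 27.4 = -3.102 cmH2O.
Original PIP = 465/27.4 + 8.7×0.75 + 8 = 31.496 cmH2O; new PIP = 31.496 + (-3.102) = 28.394 cmH2O.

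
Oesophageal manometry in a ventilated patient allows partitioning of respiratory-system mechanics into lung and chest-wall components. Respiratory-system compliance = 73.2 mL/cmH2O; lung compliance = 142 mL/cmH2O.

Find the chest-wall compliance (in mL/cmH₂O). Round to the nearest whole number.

151

1/Ccw = 1/Crs − 1/CL.
1/Ccw = 1/73.2 − 1/142 = 0.006619.
Ccw = 151.08 mL/cmH2O.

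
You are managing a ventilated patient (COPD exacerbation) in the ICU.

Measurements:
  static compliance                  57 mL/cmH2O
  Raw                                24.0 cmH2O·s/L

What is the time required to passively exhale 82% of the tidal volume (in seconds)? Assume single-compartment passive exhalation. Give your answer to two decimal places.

τ = R × C = 24.0 × 57 mL/cmH2O = 24.0 × 0.057 L/cmH2O = 1.368 s.
Exhaled fraction f = 1 − e^(−t/τ) → t = −τ·ln(1 − f) = −1.368·ln(0.18) = 2.346 s.

2.35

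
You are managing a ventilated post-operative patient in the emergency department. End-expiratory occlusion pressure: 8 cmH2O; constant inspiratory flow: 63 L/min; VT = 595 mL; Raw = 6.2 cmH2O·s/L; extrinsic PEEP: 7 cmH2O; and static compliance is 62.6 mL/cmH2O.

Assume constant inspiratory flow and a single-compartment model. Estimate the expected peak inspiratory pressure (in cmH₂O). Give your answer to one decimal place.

24.0

Flow: 63 L/min ÷ 60 = 1.05 L/s.
Total PEEP = 8 cmH2O (set 7 + intrinsic 1); this is the baseline alveolar pressure.
Equation of motion (constant flow): PIP = Vt/C + R·V̇ + PEEP.
PIP = 595/62.6 + 6.2×1.05 + 8 = 9.505 + 6.51 + 8 = 24.015 cmH2O.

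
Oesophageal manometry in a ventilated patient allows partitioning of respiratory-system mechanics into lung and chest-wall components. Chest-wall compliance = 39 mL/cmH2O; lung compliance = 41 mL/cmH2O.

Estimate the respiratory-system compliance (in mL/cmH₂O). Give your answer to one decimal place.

20.0

Lung and chest wall are elastances in series: 1/Crs = 1/CL + 1/Ccw.
1/Crs = 1/41 + 1/39 = 0.05003.
Crs = 19.988 mL/cmH2O.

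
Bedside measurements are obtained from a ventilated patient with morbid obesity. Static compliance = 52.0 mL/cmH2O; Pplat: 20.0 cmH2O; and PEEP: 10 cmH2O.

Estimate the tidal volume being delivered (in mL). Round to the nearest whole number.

520

Vt = Cstat × (Pplat − PEEP) = 52.0 × (20.0 − 10) = 52.0 × 10.0 = 520.0 mL.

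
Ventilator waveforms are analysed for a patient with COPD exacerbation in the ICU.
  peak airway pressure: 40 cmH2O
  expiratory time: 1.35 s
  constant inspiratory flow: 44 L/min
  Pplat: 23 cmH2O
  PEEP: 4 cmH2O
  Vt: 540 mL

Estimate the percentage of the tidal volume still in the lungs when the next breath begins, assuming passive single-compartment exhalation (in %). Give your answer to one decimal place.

12.9

Flow: 44 L/min ÷ 60 = 0.7333 L/s.
R = (PIP − Pplat)/V̇ = (40 − 23) / 0.7333 = 17.0/0.7333 = 23.183 cmH2O·s/L.
C = Vt/(Pplat − PEEP) = 540.0 / (23 − 4) = 540.0/19.0 = 28.421 mL/cmH2O.
τ = R × C = 23.183 × 0.02842 L/cmH2O = 0.6589 s.
Fraction remaining at end-expiration = e^(−Te/τ) = e^(−1.35/0.6589) = 0.1289 → 12.89%.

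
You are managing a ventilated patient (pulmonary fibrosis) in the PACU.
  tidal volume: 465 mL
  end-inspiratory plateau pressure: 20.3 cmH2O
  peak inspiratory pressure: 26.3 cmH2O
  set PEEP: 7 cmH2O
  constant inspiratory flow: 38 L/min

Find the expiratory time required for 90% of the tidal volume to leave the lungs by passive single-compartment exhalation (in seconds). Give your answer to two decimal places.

Flow: 38 L/min ÷ 60 = 0.6333 L/s.
R = (PIP − Pplat)/V̇ = (26.3 − 20.3) / 0.6333 = 6.0/0.6333 = 9.474 cmH2O·s/L.
C = Vt/(Pplat − PEEP) = 465.0 / (20.3 − 7) = 465.0/13.3 = 34.962 mL/cmH2O.
τ = R × C = 9.474 × 0.03496 L/cmH2O = 0.3312 s.
t = −τ·ln(1 − 0.90) = −0.3312·ln(0.1) = 0.7626 s.

0.76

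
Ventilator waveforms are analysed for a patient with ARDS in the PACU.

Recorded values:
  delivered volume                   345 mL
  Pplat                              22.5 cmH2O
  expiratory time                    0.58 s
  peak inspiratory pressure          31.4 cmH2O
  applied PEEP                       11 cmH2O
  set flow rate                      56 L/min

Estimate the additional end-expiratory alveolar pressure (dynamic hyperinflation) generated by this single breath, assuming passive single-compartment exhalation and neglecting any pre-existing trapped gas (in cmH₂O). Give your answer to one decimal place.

1.5

Flow: 56 L/min ÷ 60 = 0.9333 L/s.
R = (PIP − Pplat)/V̇ = (31.4 − 22.5) / 0.9333 = 8.9/0.9333 = 9.536 cmH2O·s/L.
C = Vt/(Pplat − PEEP) = 345.0 / (22.5 − 11) = 345.0/11.5 = 30.0 mL/cmH2O.
τ = R × C = 9.536 × 0.03 L/cmH2O = 0.2861 s.
Fraction remaining = e^(−Te/τ) = e^(−0.58/0.2861) = 0.1317; trapped volume = 345.0 × 0.1317 = 45.437 mL.
Additional alveolar pressure from trapping ≈ V_trapped / C = 45.437 / 30.0 = 1.515 cmH2O.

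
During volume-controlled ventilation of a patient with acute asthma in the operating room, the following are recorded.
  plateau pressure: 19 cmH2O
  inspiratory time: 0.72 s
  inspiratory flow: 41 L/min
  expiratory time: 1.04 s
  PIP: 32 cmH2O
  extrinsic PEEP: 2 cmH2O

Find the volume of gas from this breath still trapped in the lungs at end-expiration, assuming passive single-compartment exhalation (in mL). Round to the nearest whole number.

Flow: 41 L/min ÷ 60 = 0.6833 L/s.
Vt = flow × Ti = 0.6833 L/s × 0.72 s × 1000 mL/L = 491.98 mL.
R = (PIP − Pplat)/V̇ = (32 − 19) / 0.6833 = 13.0/0.6833 = 19.025 cmH2O·s/L.
C = Vt/(Pplat − PEEP) = 491.98 / (19 − 2) = 491.98/17.0 = 28.94 mL/cmH2O.
τ = R × C = 19.025 × 0.02894 L/cmH2O = 0.5506 s.
Fraction remaining = e^(−Te/τ) = e^(−1.04/0.5506) = 0.1512.
Trapped volume = 491.98 × 0.1512 = 74.387 mL.

74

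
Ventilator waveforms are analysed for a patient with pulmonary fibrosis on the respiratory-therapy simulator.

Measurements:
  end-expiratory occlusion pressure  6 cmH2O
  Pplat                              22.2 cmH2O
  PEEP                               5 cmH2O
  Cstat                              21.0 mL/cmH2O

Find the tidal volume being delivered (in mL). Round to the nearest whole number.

340

End-expiratory occlusion gives total PEEP = 6 cmH2O (intrinsic PEEP = 6 − 5 = 1). Use total PEEP for the elastic gradient.
Vt = Cstat × (Pplat − PEEPtotal) = 21.0 × (22.2 − 6) = 21.0 × 16.2 = 340.2 mL.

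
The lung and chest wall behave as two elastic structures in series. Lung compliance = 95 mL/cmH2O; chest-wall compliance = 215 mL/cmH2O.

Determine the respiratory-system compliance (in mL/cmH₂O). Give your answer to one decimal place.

65.9

Lung and chest wall are elastances in series: 1/Crs = 1/CL + 1/Ccw.
1/Crs = 1/95 + 1/215 = 0.01518.
Crs = 65.876 mL/cmH2O.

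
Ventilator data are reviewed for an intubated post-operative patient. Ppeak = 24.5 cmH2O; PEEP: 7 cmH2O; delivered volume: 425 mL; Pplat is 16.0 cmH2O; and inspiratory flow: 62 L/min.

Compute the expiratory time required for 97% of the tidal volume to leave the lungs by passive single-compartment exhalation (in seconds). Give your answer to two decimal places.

Flow: 62 L/min ÷ 60 = 1.0333 L/s.
R = (PIP − Pplat)/V̇ = (24.5 − 16.0) / 1.0333 = 8.5/1.0333 = 8.226 cmH2O·s/L.
C = Vt/(Pplat − PEEP) = 425.0 / (16.0 − 7) = 425.0/9.0 = 47.222 mL/cmH2O.
τ = R × C = 8.226 × 0.04722 L/cmH2O = 0.3884 s.
t = −τ·ln(1 − 0.97) = −0.3884·ln(0.03) = 1.362 s.

1.36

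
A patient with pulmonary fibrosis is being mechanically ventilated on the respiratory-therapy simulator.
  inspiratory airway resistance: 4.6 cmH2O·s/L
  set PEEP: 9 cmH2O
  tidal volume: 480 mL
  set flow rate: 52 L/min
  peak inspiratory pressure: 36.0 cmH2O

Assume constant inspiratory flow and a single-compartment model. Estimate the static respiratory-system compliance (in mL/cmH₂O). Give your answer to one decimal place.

Flow: 52 L/min ÷ 60 = 0.8667 L/s.
Equation of motion (constant flow): PIP = Vt/C + R·V̇ + PEEP.
Vt/C = PIP − R·V̇ − PEEP = 36.0 − 4.6×0.8667 − 9 = 36.0 − 3.987 − 9 = 23.013 cmH2O.
C = Vt / 23.013 = 480 / 23.013 = 20.858 mL/cmH2O.

20.9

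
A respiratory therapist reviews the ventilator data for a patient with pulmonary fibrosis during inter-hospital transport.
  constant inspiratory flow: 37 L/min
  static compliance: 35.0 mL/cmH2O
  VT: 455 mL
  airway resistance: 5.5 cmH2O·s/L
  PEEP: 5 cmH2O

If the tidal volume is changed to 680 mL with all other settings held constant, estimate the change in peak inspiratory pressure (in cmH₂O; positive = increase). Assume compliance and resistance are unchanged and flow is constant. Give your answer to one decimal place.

PIP = Vt/C + R·V̇ + PEEP (constant-flow equation of motion).
Only the elastic term changes: ΔPIP = ΔVt / C = (680 − 455) / 35.0 = 6.429 cmH2O.

6.4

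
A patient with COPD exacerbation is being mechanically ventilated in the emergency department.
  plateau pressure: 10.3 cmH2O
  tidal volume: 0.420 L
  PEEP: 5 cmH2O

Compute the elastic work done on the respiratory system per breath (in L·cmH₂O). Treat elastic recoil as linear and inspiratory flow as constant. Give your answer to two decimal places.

Elastic work ≈ ½ × (Pplat − PEEP) × Vt = 0.5 × (10.3 − 5) × 0.420 L = 0.5 × 5.3 × 0.420 = 1.113 L·cmH2O.

1.11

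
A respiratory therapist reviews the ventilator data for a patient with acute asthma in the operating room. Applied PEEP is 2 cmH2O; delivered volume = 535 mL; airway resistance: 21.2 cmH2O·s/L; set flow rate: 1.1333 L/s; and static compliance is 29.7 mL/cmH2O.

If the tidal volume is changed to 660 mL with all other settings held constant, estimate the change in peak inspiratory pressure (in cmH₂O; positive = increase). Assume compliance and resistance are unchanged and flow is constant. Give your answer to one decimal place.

4.2

PIP = Vt/C + R·V̇ + PEEP (constant-flow equation of motion).
Only the elastic term changes: ΔPIP = ΔVt / C = (660 − 535) / 29.7 = 4.209 cmH2O.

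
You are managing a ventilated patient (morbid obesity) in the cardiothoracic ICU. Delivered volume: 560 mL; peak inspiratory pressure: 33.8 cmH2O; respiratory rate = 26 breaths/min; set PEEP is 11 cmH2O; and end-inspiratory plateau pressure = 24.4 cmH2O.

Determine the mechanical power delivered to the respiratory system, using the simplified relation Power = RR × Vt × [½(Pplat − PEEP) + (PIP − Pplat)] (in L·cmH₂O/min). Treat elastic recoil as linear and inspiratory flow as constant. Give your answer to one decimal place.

234.4

Per-breath work = Vt × [½(Pplat−PEEP) + (PIP−Pplat)] = 0.560 × [0.5×13.4 + 9.4] = 0.560 × 16.1 = 9.016 L·cmH2O.
Power = 26 × 9.016 = 234.42 L·cmH2O/min.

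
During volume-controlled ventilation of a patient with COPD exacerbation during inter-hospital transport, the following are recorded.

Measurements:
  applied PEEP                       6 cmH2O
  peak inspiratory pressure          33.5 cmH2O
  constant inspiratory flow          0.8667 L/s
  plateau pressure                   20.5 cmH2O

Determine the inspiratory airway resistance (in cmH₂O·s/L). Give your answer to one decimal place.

15.0

Raw = (PIP − Pplat) / flow = (33.5 − 20.5) / 0.8667 = 13.0 / 0.8667 = 14.999 cmH2O·s/L.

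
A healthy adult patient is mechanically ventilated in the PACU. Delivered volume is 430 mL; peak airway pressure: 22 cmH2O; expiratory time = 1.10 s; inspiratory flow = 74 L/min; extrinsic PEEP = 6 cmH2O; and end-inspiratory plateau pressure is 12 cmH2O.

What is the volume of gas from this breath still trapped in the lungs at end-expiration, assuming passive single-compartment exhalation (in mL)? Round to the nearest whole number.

Flow: 74 L/min ÷ 60 = 1.2333 L/s.
R = (PIP − Pplat)/V̇ = (22 − 12) / 1.2333 = 10.0/1.2333 = 8.108 cmH2O·s/L.
C = Vt/(Pplat − PEEP) = 430.0 / (12 − 6) = 430.0/6.0 = 71.667 mL/cmH2O.
τ = R × C = 8.108 × 0.07167 L/cmH2O = 0.5811 s.
Fraction remaining = e^(−Te/τ) = e^(−1.10/0.5811) = 0.1506.
Trapped volume = 430.0 × 0.1506 = 64.758 mL.

65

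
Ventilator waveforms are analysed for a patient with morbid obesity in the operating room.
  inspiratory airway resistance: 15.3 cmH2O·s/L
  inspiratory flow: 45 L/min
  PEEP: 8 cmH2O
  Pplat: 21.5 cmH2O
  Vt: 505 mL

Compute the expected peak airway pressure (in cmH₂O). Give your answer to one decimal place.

Flow: 45 L/min ÷ 60 = 0.75 L/s.
PIP = Pplat + Raw × flow = 21.5 + 15.3 × 0.75 = 21.5 + 11.475 = 32.975 cmH2O.

33.0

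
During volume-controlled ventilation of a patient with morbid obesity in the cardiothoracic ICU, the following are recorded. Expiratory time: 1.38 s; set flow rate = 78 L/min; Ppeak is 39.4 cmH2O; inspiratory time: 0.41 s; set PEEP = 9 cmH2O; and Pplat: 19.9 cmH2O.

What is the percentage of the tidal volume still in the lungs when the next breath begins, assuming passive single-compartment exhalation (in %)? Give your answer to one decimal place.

Flow: 78 L/min ÷ 60 = 1.3 L/s.
Vt = flow × Ti = 1.3 L/s × 0.41 s × 1000 mL/L = 533.0 mL.
R = (PIP − Pplat)/V̇ = (39.4 − 19.9) / 1.3 = 19.5/1.3 = 15.0 cmH2O·s/L.
C = Vt/(Pplat − PEEP) = 533.0 / (19.9 − 9) = 533.0/10.9 = 48.899 mL/cmH2O.
τ = R × C = 15.0 × 0.0489 L/cmH2O = 0.7335 s.
Fraction remaining at end-expiration = e^(−Te/τ) = e^(−1.38/0.7335) = 0.1524 → 15.24%.

15.2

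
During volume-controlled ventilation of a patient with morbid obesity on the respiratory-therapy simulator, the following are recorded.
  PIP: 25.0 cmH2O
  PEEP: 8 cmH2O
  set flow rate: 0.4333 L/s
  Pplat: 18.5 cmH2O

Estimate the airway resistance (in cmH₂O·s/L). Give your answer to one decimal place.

15.0

Raw = (PIP − Pplat) / flow = (25.0 − 18.5) / 0.4333 = 6.5 / 0.4333 = 15.001 cmH2O·s/L.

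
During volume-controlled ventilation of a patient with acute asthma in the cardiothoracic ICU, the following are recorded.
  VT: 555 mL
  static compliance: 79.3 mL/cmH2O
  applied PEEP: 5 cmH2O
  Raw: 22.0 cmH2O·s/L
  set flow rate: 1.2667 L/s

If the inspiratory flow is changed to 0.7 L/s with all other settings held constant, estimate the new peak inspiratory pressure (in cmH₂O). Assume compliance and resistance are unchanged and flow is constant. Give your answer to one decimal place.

PIP = Vt/C + R·V̇ + PEEP (constant-flow equation of motion).
Only the resistive term changes: ΔPIP = R × ΔV̇ = 22.0 × (0.7 − 1.2667) = 22.0 × -0.5667 = -12.467 cmH2O.
Original PIP = 555/79.3 + 22.0×1.2667 + 5 = 39.866 cmH2O; new PIP = 39.866 + (-12.467) = 27.399 cmH2O.

27.4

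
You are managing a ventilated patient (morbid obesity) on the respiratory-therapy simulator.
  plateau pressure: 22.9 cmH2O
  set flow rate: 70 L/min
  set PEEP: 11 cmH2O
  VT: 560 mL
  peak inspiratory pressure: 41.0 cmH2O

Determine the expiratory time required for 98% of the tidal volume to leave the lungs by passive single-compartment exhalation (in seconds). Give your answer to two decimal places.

Flow: 70 L/min ÷ 60 = 1.1667 L/s.
R = (PIP − Pplat)/V̇ = (41.0 − 22.9) / 1.1667 = 18.1/1.1667 = 15.514 cmH2O·s/L.
C = Vt/(Pplat − PEEP) = 560.0 / (22.9 − 11) = 560.0/11.9 = 47.059 mL/cmH2O.
τ = R × C = 15.514 × 0.04706 L/cmH2O = 0.7301 s.
t = −τ·ln(1 − 0.98) = −0.7301·ln(0.02) = 2.856 s.

2.86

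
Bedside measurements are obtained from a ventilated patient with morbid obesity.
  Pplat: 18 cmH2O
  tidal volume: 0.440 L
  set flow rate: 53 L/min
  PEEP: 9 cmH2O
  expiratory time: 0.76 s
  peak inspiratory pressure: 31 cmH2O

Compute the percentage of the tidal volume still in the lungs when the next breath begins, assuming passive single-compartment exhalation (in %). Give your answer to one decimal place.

Flow: 53 L/min ÷ 60 = 0.8833 L/s.
R = (PIP − Pplat)/V̇ = (31 − 18) / 0.8833 = 13.0/0.8833 = 14.718 cmH2O·s/L.
C = Vt/(Pplat − PEEP) = 440.0 / (18 − 9) = 440.0/9.0 = 48.889 mL/cmH2O.
τ = R × C = 14.718 × 0.04889 L/cmH2O = 0.7196 s.
Fraction remaining at end-expiration = e^(−Te/τ) = e^(−0.76/0.7196) = 0.3478 → 34.78%.

34.8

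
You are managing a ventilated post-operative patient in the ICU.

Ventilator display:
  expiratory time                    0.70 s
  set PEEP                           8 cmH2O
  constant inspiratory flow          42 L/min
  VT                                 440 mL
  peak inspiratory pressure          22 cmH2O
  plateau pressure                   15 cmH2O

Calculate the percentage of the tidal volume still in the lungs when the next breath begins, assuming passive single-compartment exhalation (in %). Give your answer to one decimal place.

Flow: 42 L/min ÷ 60 = 0.7 L/s.
R = (PIP − Pplat)/V̇ = (22 − 15) / 0.7 = 7.0/0.7 = 10.0 cmH2O·s/L.
C = Vt/(Pplat − PEEP) = 440.0 / (15 − 8) = 440.0/7.0 = 62.857 mL/cmH2O.
τ = R × C = 10.0 × 0.06286 L/cmH2O = 0.6286 s.
Fraction remaining at end-expiration = e^(−Te/τ) = e^(−0.70/0.6286) = 0.3284 → 32.84%.

32.8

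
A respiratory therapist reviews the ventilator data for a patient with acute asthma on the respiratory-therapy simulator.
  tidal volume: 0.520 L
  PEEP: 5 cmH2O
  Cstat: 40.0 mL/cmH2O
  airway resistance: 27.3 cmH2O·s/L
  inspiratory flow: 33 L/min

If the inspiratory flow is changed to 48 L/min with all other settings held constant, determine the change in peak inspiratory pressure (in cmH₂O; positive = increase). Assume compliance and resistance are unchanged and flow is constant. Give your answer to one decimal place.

Flow: 33 L/min ÷ 60 = 0.55 L/s.
New flow: 48 L/min ÷ 60 = 0.8 L/s.
PIP = Vt/C + R·V̇ + PEEP (constant-flow equation of motion).
Only the resistive term changes: ΔPIP = R × ΔV̇ = 27.3 × (0.8 − 0.55) = 27.3 × 0.25 = 6.825 cmH2O.

6.8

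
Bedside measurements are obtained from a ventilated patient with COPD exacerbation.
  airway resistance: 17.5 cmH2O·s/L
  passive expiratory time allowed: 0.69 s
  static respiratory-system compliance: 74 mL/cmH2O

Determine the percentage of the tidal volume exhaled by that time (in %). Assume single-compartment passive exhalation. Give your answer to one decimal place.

41.3

τ = R × C = 17.5 × 74 mL/cmH2O = 17.5 × 0.074 L/cmH2O = 1.295 s.
Passive exhalation: V(t)/V₀ = e^(−t/τ) = e^(−0.69/1.295) = 0.5869.
Fraction exhaled = 1 − 0.5869 = 0.4131 → 41.31%.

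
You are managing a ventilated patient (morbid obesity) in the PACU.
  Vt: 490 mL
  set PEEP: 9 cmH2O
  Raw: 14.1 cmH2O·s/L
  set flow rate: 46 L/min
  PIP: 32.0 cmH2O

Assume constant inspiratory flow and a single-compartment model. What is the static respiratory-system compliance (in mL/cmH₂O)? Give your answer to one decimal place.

40.2

Flow: 46 L/min ÷ 60 = 0.7667 L/s.
Equation of motion (constant flow): PIP = Vt/C + R·V̇ + PEEP.
Vt/C = PIP − R·V̇ − PEEP = 32.0 − 14.1×0.7667 − 9 = 32.0 − 10.81 − 9 = 12.19 cmH2O.
C = Vt / 12.19 = 490 / 12.19 = 40.197 mL/cmH2O.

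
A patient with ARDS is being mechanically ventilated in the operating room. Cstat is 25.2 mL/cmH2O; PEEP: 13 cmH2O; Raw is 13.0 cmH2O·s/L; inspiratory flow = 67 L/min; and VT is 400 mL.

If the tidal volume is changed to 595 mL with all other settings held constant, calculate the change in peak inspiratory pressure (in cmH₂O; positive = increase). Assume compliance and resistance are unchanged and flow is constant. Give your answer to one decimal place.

PIP = Vt/C + R·V̇ + PEEP (constant-flow equation of motion).
Only the elastic term changes: ΔPIP = ΔVt / C = (595 − 400) / 25.2 = 7.738 cmH2O.

7.7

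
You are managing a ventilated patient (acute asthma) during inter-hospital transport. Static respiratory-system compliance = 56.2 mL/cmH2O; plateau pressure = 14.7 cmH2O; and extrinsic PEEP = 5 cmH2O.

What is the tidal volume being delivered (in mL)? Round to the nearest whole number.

Vt = Cstat × (Pplat − PEEP) = 56.2 × (14.7 − 5) = 56.2 × 9.7 = 545.14 mL.

545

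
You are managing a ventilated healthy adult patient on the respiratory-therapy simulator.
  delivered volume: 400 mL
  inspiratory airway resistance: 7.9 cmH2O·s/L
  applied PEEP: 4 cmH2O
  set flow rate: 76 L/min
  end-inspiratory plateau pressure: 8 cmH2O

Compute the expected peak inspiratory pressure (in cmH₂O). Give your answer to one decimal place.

Flow: 76 L/min ÷ 60 = 1.2667 L/s.
PIP = Pplat + Raw × flow = 8 + 7.9 × 1.2667 = 8 + 10.007 = 18.007 cmH2O.

18.0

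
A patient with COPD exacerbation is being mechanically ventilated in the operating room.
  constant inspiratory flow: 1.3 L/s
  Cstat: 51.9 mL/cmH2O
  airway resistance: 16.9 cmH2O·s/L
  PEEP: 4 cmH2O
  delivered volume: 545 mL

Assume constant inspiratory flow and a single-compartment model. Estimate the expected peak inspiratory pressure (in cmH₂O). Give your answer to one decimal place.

Equation of motion (constant flow): PIP = Vt/C + R·V̇ + PEEP.
PIP = 545/51.9 + 16.9×1.3 + 4 = 10.501 + 21.97 + 4 = 36.471 cmH2O.

36.5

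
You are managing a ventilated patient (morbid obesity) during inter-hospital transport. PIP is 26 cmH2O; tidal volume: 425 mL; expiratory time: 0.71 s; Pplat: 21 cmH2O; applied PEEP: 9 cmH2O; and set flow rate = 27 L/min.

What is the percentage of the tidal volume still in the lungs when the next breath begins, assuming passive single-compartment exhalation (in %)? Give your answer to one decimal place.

Flow: 27 L/min ÷ 60 = 0.45 L/s.
R = (PIP − Pplat)/V̇ = (26 − 21) / 0.45 = 5.0/0.45 = 11.111 cmH2O·s/L.
C = Vt/(Pplat − PEEP) = 425.0 / (21 − 9) = 425.0/12.0 = 35.417 mL/cmH2O.
τ = R × C = 11.111 × 0.03542 L/cmH2O = 0.3936 s.
Fraction remaining at end-expiration = e^(−Te/τ) = e^(−0.71/0.3936) = 0.1647 → 16.47%.

16.5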